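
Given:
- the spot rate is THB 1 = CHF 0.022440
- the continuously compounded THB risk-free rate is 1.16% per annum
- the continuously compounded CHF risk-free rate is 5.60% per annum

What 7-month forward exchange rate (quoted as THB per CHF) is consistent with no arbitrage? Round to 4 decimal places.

43.4239

T = 7/12 years.
Growth of 1 CHF over T: e^(0.0560×7/12) = 1.03320608.
Growth of 1 THB over T: e^(0.0116×7/12) = 1.00678961.
So F = 0.02244 × 1.03320608 / 1.00678961 = 0.023028788 (CHF/THB).
Invert for THB per CHF: 1 / 0.023028788 = 43.4239.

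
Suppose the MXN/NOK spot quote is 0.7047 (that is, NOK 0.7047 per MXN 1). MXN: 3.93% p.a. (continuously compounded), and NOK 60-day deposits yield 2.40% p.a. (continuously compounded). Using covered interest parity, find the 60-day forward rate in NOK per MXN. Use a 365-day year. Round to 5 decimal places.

T = 60/365 years.
NOK accumulates by e^(0.0240×60/365) = 1.003953.
Growth of 1 MXN over T: e^(0.0393×60/365) = 1.0064812.
CIP: F = S · (grow NOK)/(grow MXN) = 0.7047 × 1.003953/1.0064812 = 0.7029299 NOK per MXN.

0.70293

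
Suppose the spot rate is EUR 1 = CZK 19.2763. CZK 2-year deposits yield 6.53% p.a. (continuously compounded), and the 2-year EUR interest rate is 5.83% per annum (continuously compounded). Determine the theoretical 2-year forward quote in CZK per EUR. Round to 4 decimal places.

T = 2 years.
Growth of 1 CZK over T: e^(0.0653×2) = 1.13951189.
EUR growth factor: e^(0.0583×2) = 1.12366987.
CIP: F = S · (grow CZK)/(grow EUR) = 19.2763 × 1.13951189/1.12366987 = 19.548066 CZK per EUR.

19.5481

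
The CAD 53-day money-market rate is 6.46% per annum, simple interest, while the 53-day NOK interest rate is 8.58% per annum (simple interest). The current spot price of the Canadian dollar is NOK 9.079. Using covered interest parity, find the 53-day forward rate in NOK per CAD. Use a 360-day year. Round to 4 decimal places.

9.1071

T = 53/360 years.
NOK growth factor: 1 + 0.0858×53/360 = 1.0126317.
CAD growth factor: 1 + 0.0646×53/360 = 1.0095106.
So F = 9.079 × 1.0126317 / 1.0095106 = 9.107070 (NOK/CAD).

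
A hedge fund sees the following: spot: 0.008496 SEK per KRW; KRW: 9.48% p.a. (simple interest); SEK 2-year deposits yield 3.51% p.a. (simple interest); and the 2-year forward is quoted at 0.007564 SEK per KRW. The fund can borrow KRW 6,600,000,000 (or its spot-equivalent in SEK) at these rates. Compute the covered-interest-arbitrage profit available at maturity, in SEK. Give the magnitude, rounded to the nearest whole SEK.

SEK 622,280

T = 2 years.
Keep in KRW, deliver into the forward: 6,600,000,000·1.189600·0.007564 = SEK 59,387,687.04.
Swap to SEK now, deposit: 6,600,000,000·0.008496·1.070200 = SEK 60,009,966.72.
The quoted forward undervalues KRW, so borrow KRW, convert to SEK at spot, deposit the SEK at 3.51%, and buy KRW forward at 0.007564 to cover the loan.
The gap between the two covered legs is SEK 622,280.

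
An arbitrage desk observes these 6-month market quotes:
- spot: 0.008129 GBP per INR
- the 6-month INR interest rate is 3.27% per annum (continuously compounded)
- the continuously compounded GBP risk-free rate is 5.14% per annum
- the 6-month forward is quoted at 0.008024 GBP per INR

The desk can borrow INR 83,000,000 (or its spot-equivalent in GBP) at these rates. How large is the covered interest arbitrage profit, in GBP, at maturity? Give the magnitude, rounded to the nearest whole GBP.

GBP 15,301

T = 6/12 years.
Route A — deposit INR, sell forward: 83,000,000 × 1.01648439 × 0.008024 = GBP 676,970.47.
Route B — convert at spot, deposit GBP: 83,000,000 × 0.008129 × 1.02603309 = GBP 692,271.71.
The quoted forward undervalues INR, so borrow INR, convert to GBP at spot, deposit the GBP at 5.14%, and buy INR forward at 0.008024 to cover the loan.
Arbitrage profit = |676,970.47 − 692,271.71| = GBP 15,301.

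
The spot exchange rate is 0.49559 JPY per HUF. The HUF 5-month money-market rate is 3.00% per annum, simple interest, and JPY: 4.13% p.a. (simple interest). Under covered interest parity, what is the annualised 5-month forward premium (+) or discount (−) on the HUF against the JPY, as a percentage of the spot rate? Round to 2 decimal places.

T = 5/12 years.
CIP forward (JPY per HUF) = 0.49559 × 1.0172083/1.012500 = 0.49789458.
Annualised premium = (F − S)/S × (1/T) = (0.49789458 − 0.49559)/0.49559 ÷ (5/12) = 1.12%.

+1.12%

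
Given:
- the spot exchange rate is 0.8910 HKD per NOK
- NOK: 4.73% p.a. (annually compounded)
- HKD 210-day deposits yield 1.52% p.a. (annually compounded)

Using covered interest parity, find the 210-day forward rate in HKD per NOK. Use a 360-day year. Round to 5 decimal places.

0.87497

T = 210/360 years.
Growth of 1 HKD over T: (1 + 0.0152)^(210/360) = 1.0088388.
Growth of 1 NOK over T: (1 + 0.0473)^(210/360) = 1.0273257.
Forward (HKD per NOK) = 0.891 × 1.0088388 / 1.0273257 = 0.8749663.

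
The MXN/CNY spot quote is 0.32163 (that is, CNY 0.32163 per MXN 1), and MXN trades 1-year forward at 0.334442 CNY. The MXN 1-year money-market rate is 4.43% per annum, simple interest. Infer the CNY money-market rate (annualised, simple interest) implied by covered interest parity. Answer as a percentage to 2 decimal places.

8.59%

T = 1 year.
CIP gives F = S · g_CNY/g_MXN, so g_CNY/g_MXN = 0.334442/0.32163 = 1.0398346.
MXN growth factor: 1 + 0.0443×1 = 1.044300.
So the CNY growth factor = 1.0858993.
(1.0858993 − 1)/T = 0.085899, i.e. 8.59%.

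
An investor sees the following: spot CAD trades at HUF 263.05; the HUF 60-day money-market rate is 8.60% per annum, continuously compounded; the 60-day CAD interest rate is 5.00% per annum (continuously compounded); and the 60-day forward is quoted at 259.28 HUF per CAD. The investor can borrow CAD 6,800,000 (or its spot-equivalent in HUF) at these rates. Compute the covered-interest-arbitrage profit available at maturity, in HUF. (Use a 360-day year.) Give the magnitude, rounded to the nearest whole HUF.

HUF 36,705,308

T = 60/360 years.
Invest the CAD and cover forward: 6,800,000 × 1.008368152207 × 259.28 = HUF 1,777,857,922.63.
Convert at spot and invest in HUF: 6,800,000 × 263.05 × 1.014436548103 = HUF 1,814,563,231.05.
The quoted forward undervalues CAD, so borrow CAD, convert to HUF at spot, deposit the HUF at 8.60%, and buy CAD forward at 259.28 to cover the loan.
The gap between the two covered legs is HUF 36,705,308.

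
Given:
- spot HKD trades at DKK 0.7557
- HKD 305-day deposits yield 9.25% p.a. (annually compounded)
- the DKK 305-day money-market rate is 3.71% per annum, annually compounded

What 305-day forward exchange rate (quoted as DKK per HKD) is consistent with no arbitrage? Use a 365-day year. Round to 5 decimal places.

0.72354

T = 305/365 years.
Growth of 1 DKK over T: (1 + 0.0371)^(305/365) = 1.0309082.
Growth of 1 HKD over T: (1 + 0.0925)^(305/365) = 1.076727.
Forward (DKK per HKD) = 0.7557 × 1.0309082 / 1.076727 = 0.7235421.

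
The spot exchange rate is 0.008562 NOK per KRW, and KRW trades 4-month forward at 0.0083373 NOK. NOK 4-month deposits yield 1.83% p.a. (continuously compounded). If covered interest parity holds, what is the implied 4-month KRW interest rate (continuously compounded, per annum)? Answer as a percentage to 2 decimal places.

T = 4/12 years.
CIP gives F = S · g_NOK/g_KRW, so g_NOK/g_KRW = 0.0083373/0.008562 = 0.9737561.
NOK growth factor: e^(0.0183×4/12) = 1.0061186.
That pins the KRW growth at 1.0332347.
Take logs: ln 1.0332347 / (4/12) = 0.098083, so 9.81%.

9.81%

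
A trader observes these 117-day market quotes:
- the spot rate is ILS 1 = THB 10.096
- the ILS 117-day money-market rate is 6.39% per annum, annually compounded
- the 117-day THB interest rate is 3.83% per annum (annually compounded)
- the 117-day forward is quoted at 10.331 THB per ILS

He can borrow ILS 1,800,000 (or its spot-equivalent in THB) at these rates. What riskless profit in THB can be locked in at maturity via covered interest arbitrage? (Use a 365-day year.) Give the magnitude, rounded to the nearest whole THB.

T = 117/365 years.
Keep in ILS, deliver into the forward: 1,800,000·1.0200536143·10.331 = THB 18,968,713.00.
Swap to THB now, deposit: 1,800,000·10.096·1.0121205838 = THB 18,393,064.95.
The quoted forward overvalues ILS, so borrow THB, buy ILS at spot, deposit the ILS at 6.39%, and sell the proceeds forward at 10.331.
Arbitrage profit = |18,968,713.00 − 18,393,064.95| = THB 575,648.

THB 575,648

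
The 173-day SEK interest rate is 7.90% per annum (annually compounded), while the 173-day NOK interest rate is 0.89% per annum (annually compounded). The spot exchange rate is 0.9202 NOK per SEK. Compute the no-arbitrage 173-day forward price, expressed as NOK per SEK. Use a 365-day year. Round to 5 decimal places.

0.89136

T = 173/365 years.
NOK accumulates by (1 + 0.0089)^(173/365) = 1.0042085.
SEK accumulates by (1 + 0.0790)^(173/365) = 1.0366956.
CIP: F = S · (grow NOK)/(grow SEK) = 0.9202 × 1.0042085/1.0366956 = 0.8913635 NOK per SEK.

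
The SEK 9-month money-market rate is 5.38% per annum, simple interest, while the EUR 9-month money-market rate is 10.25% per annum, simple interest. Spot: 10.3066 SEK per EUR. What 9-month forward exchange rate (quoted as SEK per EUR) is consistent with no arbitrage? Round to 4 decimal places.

9.9570

T = 9/12 years.
SEK growth factor: 1 + 0.0538×9/12 = 1.040350.
EUR accumulates by 1 + 0.1025×9/12 = 1.076875.
Forward (SEK per EUR) = 10.3066 × 1.040350 / 1.076875 = 9.957025.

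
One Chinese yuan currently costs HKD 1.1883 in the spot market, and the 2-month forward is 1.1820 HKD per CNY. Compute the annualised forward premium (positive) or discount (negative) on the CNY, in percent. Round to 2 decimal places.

T = 2/12 years.
Period premium: (1.1820 − 1.1883)/1.1883 = -0.0053017.
Annualise by dividing by T: -0.0053017 / (2/12) = -0.031810 → -3.18%.

-3.18%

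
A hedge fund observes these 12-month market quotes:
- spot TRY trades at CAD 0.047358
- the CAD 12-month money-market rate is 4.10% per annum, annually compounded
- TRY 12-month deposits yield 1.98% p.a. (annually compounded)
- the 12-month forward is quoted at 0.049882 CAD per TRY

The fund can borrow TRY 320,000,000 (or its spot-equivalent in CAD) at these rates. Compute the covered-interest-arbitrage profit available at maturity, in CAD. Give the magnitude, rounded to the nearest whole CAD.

T = 1 year.
Keep in TRY, deliver into the forward: 320,000,000·1.019800·0.049882 = CAD 16,278,292.35.
Swap to CAD now, deposit: 320,000,000·0.047358·1.041000 = CAD 15,775,896.96.
The quoted forward overvalues TRY, so borrow CAD, buy TRY at spot, deposit the TRY at 1.98%, and sell the proceeds forward at 0.049882.
The gap between the two covered legs is CAD 502,395.

CAD 502,395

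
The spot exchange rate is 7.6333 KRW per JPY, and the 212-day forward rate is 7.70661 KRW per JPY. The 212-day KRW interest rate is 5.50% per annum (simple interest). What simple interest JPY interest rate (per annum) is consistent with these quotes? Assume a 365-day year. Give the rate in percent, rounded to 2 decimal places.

3.81%

T = 212/365 years.
By CIP, F/S equals the KRW-to-JPY growth ratio: 7.70661/7.6333 = 1.0096040.
KRW growth factor: 1 + 0.0550×212/365 = 1.0319452.
Hence g_JPY = 1.0221287.
(1.0221287 − 1)/T = 0.038099, i.e. 3.81%.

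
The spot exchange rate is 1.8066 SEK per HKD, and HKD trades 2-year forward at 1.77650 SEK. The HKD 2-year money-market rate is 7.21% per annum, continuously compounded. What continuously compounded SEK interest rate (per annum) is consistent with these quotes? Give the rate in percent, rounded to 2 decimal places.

T = 2 years.
CIP gives F = S · g_SEK/g_HKD, so g_SEK/g_HKD = 1.7765/1.8066 = 0.9833389.
The HKD side grows by e^(0.0721×2) = 1.1551151.
Hence g_SEK = 1.1358696.
r = ln(1.1358696)/2 = 0.063699 → 6.37%.

6.37%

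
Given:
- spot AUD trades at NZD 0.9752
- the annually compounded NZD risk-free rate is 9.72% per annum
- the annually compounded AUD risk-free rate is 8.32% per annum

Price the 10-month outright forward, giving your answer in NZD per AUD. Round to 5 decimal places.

0.98569

T = 10/12 years.
NZD accumulates by (1 + 0.0972)^(10/12) = 1.0803675.
AUD accumulates by (1 + 0.0832)^(10/12) = 1.0688675.
CIP: F = S · (grow NZD)/(grow AUD) = 0.9752 × 1.0803675/1.0688675 = 0.9856922 NZD per AUD.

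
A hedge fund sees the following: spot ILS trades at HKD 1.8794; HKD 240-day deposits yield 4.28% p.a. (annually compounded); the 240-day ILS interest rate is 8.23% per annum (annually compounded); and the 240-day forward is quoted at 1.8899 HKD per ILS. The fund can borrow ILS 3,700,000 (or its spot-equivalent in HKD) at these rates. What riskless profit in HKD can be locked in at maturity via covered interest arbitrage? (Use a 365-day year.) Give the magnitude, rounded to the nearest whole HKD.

HKD 217,822

T = 240/365 years.
Route A — deposit ILS, sell forward: 3,700,000 × 1.053379256 × 1.8899 = HKD 7,365,891.39.
Route B — convert at spot, deposit HKD: 3,700,000 × 1.8794 × 1.02794007 = HKD 7,148,069.10.
The quoted forward overvalues ILS, so borrow HKD, buy ILS at spot, deposit the ILS at 8.23%, and sell the proceeds forward at 1.8899.
Profit = 7,365,891.39 − 7,148,069.10 = HKD 217,822.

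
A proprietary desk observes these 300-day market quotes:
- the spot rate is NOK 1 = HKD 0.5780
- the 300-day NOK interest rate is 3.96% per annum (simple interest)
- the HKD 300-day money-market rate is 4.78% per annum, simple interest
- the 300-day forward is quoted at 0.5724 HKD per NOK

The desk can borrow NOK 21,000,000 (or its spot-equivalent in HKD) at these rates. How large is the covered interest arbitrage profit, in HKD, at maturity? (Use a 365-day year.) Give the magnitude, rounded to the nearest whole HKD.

HKD 203,234

T = 300/365 years.
Route A — deposit NOK, sell forward: 21,000,000 × 1.0325479452 × 0.5724 = HKD 12,411,639.32.
Route B — convert at spot, deposit HKD: 21,000,000 × 0.5780 × 1.0392876712 = HKD 12,614,873.75.
The quoted forward undervalues NOK, so borrow NOK, convert to HKD at spot, deposit the HKD at 4.78%, and buy NOK forward at 0.5724 to cover the loan.
The gap between the two covered legs is HKD 203,234.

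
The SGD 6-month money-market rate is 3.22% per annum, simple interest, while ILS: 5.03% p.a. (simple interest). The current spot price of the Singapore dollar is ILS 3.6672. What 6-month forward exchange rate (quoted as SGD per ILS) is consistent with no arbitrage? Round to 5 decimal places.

0.27028

T = 6/12 years.
ILS accumulates by 1 + 0.0503×6/12 = 1.025150.
SGD growth factor: 1 + 0.0322×6/12 = 1.016100.
So F = 3.6672 × 1.025150 / 1.016100 = 3.699862 (ILS/SGD).
Quoted the other way: 1/3.699862 = 0.27028 SGD per ILS.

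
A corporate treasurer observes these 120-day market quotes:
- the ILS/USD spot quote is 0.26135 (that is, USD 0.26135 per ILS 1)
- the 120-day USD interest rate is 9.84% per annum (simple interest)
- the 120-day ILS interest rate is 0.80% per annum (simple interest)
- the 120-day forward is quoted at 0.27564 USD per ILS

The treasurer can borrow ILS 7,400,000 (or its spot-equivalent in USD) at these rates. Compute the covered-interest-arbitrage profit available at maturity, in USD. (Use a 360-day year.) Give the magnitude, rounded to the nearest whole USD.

USD 47,750

T = 120/360 years.
Route A — deposit ILS, sell forward: 7,400,000 × 1.002666667 × 0.27564 = USD 2,045,175.30.
Route B — convert at spot, deposit USD: 7,400,000 × 0.26135 × 1.032800 = USD 1,997,424.87.
The quoted forward overvalues ILS, so borrow USD, buy ILS at spot, deposit the ILS at 0.80%, and sell the proceeds forward at 0.27564.
Profit = 2,045,175.30 − 1,997,424.87 = USD 47,750.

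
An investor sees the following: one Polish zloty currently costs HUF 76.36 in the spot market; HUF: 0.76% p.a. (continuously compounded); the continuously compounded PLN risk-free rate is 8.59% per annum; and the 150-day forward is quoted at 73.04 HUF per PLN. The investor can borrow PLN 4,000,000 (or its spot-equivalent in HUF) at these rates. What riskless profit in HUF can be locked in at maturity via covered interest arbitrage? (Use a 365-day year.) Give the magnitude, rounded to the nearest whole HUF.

T = 150/365 years.
Keep in PLN, deliver into the forward: 4,000,000·1.0359318604·73.04 = HUF 302,657,852.33.
Swap to HUF now, deposit: 4,000,000·76.36·1.00312817022 = HUF 306,395,468.31.
The quoted forward undervalues PLN, so borrow PLN, convert to HUF at spot, deposit the HUF at 0.76%, and buy PLN forward at 73.04 to cover the loan.
Profit = 306,395,468.31 − 302,657,852.33 = HUF 3,737,616.

HUF 3,737,616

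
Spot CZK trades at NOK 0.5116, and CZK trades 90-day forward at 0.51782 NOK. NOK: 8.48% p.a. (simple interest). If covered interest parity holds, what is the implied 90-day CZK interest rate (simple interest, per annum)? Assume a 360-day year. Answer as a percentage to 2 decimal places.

3.57%

T = 90/360 years.
By CIP, F/S equals the NOK-to-CZK growth ratio: 0.51782/0.5116 = 1.0121579.
The NOK side grows by 1 + 0.0848×90/360 = 1.021200.
Hence g_CZK = 1.0089335.
(1.0089335 − 1)/T = 0.035734, i.e. 3.57%.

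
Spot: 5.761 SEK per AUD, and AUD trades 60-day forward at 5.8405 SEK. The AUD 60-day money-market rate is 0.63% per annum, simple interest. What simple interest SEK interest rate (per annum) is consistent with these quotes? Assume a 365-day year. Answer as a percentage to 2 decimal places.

9.03%

T = 60/365 years.
CIP gives F = S · g_SEK/g_AUD, so g_SEK/g_AUD = 5.8405/5.761 = 1.0137997.
AUD growth factor: 1 + 0.0063×60/365 = 1.0010356.
That pins the SEK growth at 1.0148496.
r = (1.0148496 − 1)/(60/365) = 0.090335 → 9.03%.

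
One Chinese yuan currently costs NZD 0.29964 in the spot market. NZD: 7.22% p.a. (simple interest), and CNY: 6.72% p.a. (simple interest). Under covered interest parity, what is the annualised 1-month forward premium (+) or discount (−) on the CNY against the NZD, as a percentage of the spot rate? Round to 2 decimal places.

+0.50%

T = 1/12 years.
F = S · g_NZD/g_CNY = 0.29964 × 1.0060167/1.005600 = 0.29976416.
(F − S)/S ÷ T = (0.29976416 − 0.29964)/0.29964/(1/12) = 0.004972 → 0.50%.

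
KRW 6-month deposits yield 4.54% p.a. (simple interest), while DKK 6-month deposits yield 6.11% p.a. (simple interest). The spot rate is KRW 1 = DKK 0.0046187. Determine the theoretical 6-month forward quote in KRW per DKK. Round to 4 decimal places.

T = 6/12 years.
DKK accumulates by 1 + 0.0611×6/12 = 1.030550.
KRW growth factor: 1 + 0.0454×6/12 = 1.022700.
CIP: F = S · (grow DKK)/(grow KRW) = 0.0046187 × 1.030550/1.022700 = 0.00465415203 DKK per KRW.
Invert for KRW per DKK: 1 / 0.00465415203 = 214.8619.

214.8619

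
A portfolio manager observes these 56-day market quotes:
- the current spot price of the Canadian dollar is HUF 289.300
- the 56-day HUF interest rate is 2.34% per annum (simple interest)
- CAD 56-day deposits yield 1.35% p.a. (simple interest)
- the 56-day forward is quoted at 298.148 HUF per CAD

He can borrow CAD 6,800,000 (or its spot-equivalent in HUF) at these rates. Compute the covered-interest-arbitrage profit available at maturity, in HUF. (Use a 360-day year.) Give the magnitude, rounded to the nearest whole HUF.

HUF 57,263,200

T = 56/360 years.
Keep in CAD, deliver into the forward: 6,800,000·1.002100·298.148 = HUF 2,031,663,953.44.
Swap to HUF now, deposit: 6,800,000·289.300·1.003640 = HUF 1,974,400,753.60.
The quoted forward overvalues CAD, so borrow HUF, buy CAD at spot, deposit the CAD at 1.35%, and sell the proceeds forward at 298.148.
Arbitrage profit = |2,031,663,953.44 − 1,974,400,753.60| = HUF 57,263,200.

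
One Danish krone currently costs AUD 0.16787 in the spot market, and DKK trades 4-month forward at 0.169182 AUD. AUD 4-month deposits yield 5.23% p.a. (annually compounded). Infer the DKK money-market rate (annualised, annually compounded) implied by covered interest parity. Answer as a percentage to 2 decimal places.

T = 4/12 years.
By CIP, F/S equals the AUD-to-DKK growth ratio: 0.169182/0.16787 = 1.0078156.
The AUD side grows by (1 + 0.0523)^(4/12) = 1.0171379.
Hence g_DKK = 1.009250.
Annualise: 1.009250^(12/4) − 1 = 0.028007 = 2.80%.

2.80%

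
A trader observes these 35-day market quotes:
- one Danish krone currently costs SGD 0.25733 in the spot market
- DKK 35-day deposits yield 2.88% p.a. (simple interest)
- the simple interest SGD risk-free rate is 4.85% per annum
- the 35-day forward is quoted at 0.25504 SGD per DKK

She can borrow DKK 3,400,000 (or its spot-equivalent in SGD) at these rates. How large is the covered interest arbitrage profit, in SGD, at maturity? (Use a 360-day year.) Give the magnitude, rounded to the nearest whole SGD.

SGD 9,484

T = 35/360 years.
Keep in DKK, deliver into the forward: 3,400,000·1.002800·0.25504 = SGD 869,563.98.
Swap to SGD now, deposit: 3,400,000·0.25733·1.00471528 = SGD 879,047.50.
The quoted forward undervalues DKK, so borrow DKK, convert to SGD at spot, deposit the SGD at 4.85%, and buy DKK forward at 0.25504 to cover the loan.
The gap between the two covered legs is SGD 9,484.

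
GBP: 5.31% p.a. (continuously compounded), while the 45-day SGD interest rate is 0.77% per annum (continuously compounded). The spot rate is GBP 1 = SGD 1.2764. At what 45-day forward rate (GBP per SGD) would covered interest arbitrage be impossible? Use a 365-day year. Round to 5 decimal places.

T = 45/365 years.
SGD accumulates by e^(0.0077×45/365) = 1.0009498.
GBP accumulates by e^(0.0531×45/365) = 1.0065681.
Forward (SGD per GBP) = 1.2764 × 1.0009498 / 1.0065681 = 1.269276.
Quoted the other way: 1/1.269276 = 0.78785 GBP per SGD.

0.78785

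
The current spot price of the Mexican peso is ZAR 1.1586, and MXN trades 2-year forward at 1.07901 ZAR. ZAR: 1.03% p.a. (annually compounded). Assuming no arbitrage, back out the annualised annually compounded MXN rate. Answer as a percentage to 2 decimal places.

T = 2 years.
By CIP, F/S equals the ZAR-to-MXN growth ratio: 1.07901/1.1586 = 0.9313050.
ZAR growth factor: (1 + 0.0103)^2 = 1.0207061.
That pins the MXN growth at 1.0959955.
r = 1.0959955^(1/2) − 1 = 0.046898 → 4.69%.

4.69%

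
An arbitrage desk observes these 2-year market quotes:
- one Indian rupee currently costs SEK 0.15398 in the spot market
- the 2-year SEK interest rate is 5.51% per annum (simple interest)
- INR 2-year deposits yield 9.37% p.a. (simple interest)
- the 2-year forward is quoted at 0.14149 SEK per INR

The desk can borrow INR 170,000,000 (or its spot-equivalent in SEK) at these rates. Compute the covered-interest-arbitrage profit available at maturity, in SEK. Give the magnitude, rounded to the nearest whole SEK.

T = 2 years.
Route A — deposit INR, sell forward: 170,000,000 × 1.187400 × 0.14149 = SEK 28,560,888.42.
Route B — convert at spot, deposit SEK: 170,000,000 × 0.15398 × 1.110200 = SEK 29,061,261.32.
The quoted forward undervalues INR, so borrow INR, convert to SEK at spot, deposit the SEK at 5.51%, and buy INR forward at 0.14149 to cover the loan.
Profit = 29,061,261.32 − 28,560,888.42 = SEK 500,373.

SEK 500,373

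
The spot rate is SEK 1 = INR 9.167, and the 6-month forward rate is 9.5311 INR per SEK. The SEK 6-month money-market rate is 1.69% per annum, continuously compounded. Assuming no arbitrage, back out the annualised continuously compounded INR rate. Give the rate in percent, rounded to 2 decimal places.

T = 6/12 years.
F/S = 9.5311/9.167 = 1.0397186 = (growth of INR) / (growth of SEK).
SEK growth factor: e^(0.0169×6/12) = 1.0084858.
That pins the INR growth at 1.0485414.
Take logs: ln 1.0485414 / (6/12) = 0.094800, so 9.48%.

9.48%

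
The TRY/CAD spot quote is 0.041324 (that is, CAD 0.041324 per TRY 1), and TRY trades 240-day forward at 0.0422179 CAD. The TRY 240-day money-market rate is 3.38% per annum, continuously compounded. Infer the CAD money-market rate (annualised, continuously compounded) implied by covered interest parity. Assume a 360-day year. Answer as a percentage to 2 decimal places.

6.59%

T = 240/360 years.
CIP gives F = S · g_CAD/g_TRY, so g_CAD/g_TRY = 0.0422179/0.041324 = 1.0216315.
TRY growth factor: e^(0.0338×240/360) = 1.0227891.
Hence g_CAD = 1.0449136.
r = ln(1.0449136)/(240/360) = 0.065901 → 6.59%.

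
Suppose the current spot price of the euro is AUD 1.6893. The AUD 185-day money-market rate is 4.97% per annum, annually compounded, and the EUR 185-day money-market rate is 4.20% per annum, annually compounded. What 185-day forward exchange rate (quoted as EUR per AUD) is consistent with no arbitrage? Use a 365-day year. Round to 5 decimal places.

T = 185/365 years.
AUD growth factor: (1 + 0.0497)^(185/365) = 1.0248891.
EUR growth factor: (1 + 0.0420)^(185/365) = 1.0210717.
So F = 1.6893 × 1.0248891 / 1.0210717 = 1.695616 (AUD/EUR).
Invert for EUR per AUD: 1 / 1.695616 = 0.58976.

0.58976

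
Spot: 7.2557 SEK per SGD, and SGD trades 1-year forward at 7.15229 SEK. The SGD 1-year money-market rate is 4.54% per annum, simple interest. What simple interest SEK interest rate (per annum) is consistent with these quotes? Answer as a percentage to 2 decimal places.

3.05%

T = 1 year.
By CIP, F/S equals the SEK-to-SGD growth ratio: 7.15229/7.2557 = 0.9857478.
The SGD side grows by 1 + 0.0454×1 = 1.045400.
That pins the SEK growth at 1.0305008.
(1.0305008 − 1)/T = 0.030501, i.e. 3.05%.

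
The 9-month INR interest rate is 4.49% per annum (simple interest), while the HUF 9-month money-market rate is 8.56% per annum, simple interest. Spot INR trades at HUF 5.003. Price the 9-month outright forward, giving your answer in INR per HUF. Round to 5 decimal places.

T = 9/12 years.
HUF growth factor: 1 + 0.0856×9/12 = 1.064200.
Growth of 1 INR over T: 1 + 0.0449×9/12 = 1.033675.
Forward (HUF per INR) = 5.003 × 1.064200 / 1.033675 = 5.150741.
Invert for INR per HUF: 1 / 5.150741 = 0.19415.

0.19415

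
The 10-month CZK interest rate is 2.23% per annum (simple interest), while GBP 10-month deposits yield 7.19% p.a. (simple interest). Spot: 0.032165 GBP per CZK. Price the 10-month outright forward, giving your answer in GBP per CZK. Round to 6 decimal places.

0.033470

T = 10/12 years.
Growth of 1 GBP over T: 1 + 0.0719×10/12 = 1.0599167.
CZK accumulates by 1 + 0.0223×10/12 = 1.0185833.
Forward (GBP per CZK) = 0.032165 × 1.0599167 / 1.0185833 = 0.03347023.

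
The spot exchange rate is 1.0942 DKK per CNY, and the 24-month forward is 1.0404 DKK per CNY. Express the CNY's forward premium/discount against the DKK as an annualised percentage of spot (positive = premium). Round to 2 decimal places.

T = 2 years.
(F − S)/S = (1.0404 − 1.0942)/1.0942 = -0.0491683.
Per annum: -0.0491683 / 2 = -0.024584 = -2.46%.

-2.46%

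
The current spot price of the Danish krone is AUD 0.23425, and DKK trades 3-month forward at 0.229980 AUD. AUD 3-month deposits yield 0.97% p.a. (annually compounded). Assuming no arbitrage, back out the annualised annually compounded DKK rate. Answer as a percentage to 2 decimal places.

T = 3/12 years.
F/S = 0.22998/0.23425 = 0.9817716 = (growth of AUD) / (growth of DKK).
AUD growth factor: (1 + 0.0097)^(3/12) = 1.0024162.
That pins the DKK growth at 1.0210279.
r = 1.0210279^(12/3) − 1 = 0.086802 → 8.68%.

8.68%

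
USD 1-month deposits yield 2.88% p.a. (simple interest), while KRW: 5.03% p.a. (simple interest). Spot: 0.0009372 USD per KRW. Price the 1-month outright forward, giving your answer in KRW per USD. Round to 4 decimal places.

1068.9153

T = 1/12 years.
Growth of 1 USD over T: 1 + 0.0288×1/12 = 1.002400.
KRW growth factor: 1 + 0.0503×1/12 = 1.0041916667.
CIP: F = S · (grow USD)/(grow KRW) = 0.0009372 × 1.002400/1.0041916667 = 0.0009355278590 USD per KRW.
Invert for KRW per USD: 1 / 0.0009355278590 = 1068.9153.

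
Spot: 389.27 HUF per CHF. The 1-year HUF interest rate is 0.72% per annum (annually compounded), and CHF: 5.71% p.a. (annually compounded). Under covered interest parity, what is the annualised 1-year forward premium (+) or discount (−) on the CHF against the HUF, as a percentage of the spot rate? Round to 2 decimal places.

-4.72%

T = 1 year.
F = S · g_HUF/g_CHF = 389.27 × 1.007200/1.057100 = 370.89466.
Annualised premium = (F − S)/S × (1/T) = (370.89466 − 389.27)/389.27 ÷ 1 = -4.72%.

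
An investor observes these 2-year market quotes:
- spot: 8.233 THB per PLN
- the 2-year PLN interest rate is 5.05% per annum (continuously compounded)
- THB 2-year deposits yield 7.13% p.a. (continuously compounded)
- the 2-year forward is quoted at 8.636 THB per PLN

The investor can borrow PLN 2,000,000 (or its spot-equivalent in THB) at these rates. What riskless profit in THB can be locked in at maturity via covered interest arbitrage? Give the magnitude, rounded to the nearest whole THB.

T = 2 years.
Keep in PLN, deliver into the forward: 2,000,000·1.1062766418·8.636 = THB 19,107,610.16.
Swap to THB now, deposit: 2,000,000·8.233·1.153268402 = THB 18,989,717.51.
The quoted forward overvalues PLN, so borrow THB, buy PLN at spot, deposit the PLN at 5.05%, and sell the proceeds forward at 8.636.
The gap between the two covered legs is THB 117,893.

THB 117,893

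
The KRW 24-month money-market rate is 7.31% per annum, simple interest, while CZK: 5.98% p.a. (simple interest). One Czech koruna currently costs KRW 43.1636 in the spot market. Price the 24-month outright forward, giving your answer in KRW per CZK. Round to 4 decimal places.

44.1891

T = 2 years.
KRW growth factor: 1 + 0.0731×2 = 1.146200.
CZK accumulates by 1 + 0.0598×2 = 1.119600.
CIP: F = S · (grow KRW)/(grow CZK) = 43.1636 × 1.146200/1.119600 = 44.189102 KRW per CZK.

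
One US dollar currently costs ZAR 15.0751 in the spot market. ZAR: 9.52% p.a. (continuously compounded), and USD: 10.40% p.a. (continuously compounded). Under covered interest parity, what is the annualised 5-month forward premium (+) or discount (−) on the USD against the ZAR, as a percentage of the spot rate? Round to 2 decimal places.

T = 5/12 years.
No-arbitrage forward: 15.0751 × 1.0404639 / 1.0442859 = 15.0199264 ZAR/USD.
(F − S)/S ÷ T = (15.0199264 − 15.0751)/15.0751/(5/12) = -0.008784 → -0.88%.

-0.88%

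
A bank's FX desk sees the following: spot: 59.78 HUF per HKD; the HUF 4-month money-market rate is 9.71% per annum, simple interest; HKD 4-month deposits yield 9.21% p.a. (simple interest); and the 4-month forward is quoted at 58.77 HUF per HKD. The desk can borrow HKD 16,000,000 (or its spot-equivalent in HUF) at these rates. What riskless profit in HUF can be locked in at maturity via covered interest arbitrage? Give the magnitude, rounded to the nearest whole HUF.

T = 4/12 years.
Invest the HKD and cover forward: 16,000,000 × 1.030700 × 58.77 = HUF 969,187,824.00.
Convert at spot and invest in HUF: 16,000,000 × 59.78 × 1.03236666667 = HUF 987,438,069.34.
The quoted forward undervalues HKD, so borrow HKD, convert to HUF at spot, deposit the HUF at 9.71%, and buy HKD forward at 58.77 to cover the loan.
Profit = 987,438,069.34 − 969,187,824.00 = HUF 18,250,245.

HUF 18,250,245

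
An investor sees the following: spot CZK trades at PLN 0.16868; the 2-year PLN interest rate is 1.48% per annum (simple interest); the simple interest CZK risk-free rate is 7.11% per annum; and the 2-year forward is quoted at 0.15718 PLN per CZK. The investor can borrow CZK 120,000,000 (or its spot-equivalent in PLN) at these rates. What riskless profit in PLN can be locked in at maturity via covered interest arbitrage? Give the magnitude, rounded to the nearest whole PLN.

T = 2 years.
Route A — deposit CZK, sell forward: 120,000,000 × 1.142200 × 0.15718 = PLN 21,543,719.52.
Route B — convert at spot, deposit PLN: 120,000,000 × 0.16868 × 1.029600 = PLN 20,840,751.36.
The quoted forward overvalues CZK, so borrow PLN, buy CZK at spot, deposit the CZK at 7.11%, and sell the proceeds forward at 0.15718.
Arbitrage profit = |21,543,719.52 − 20,840,751.36| = PLN 702,968.

PLN 702,968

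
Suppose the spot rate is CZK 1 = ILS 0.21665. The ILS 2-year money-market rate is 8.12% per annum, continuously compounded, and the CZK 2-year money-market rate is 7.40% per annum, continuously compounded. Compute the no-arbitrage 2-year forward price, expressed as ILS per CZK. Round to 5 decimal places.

T = 2 years.
ILS accumulates by e^(0.0812×2) = 1.1763307.
CZK accumulates by e^(0.0740×2) = 1.1595129.
Forward (ILS per CZK) = 0.21665 × 1.1763307 / 1.1595129 = 0.2197923.

0.21979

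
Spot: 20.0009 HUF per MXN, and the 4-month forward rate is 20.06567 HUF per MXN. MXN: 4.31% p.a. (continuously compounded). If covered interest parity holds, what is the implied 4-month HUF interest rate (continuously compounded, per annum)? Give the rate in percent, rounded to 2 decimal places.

T = 4/12 years.
CIP gives F = S · g_HUF/g_MXN, so g_HUF/g_MXN = 20.06567/20.0009 = 1.0032384.
The MXN side grows by e^(0.0431×4/12) = 1.0144704.
So the HUF growth factor = 1.0177557.
r = ln(1.0177557)/(4/12) = 0.052800 → 5.28%.

5.28%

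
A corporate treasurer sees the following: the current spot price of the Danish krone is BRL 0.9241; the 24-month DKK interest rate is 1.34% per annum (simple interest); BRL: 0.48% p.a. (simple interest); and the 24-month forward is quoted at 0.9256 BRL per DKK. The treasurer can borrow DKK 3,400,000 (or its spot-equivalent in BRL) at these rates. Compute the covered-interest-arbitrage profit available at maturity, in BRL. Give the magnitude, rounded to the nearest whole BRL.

T = 2 years.
Route A — deposit DKK, sell forward: 3,400,000 × 1.026800 × 0.9256 = BRL 3,231,380.67.
Route B — convert at spot, deposit BRL: 3,400,000 × 0.9241 × 1.009600 = BRL 3,172,102.62.
The quoted forward overvalues DKK, so borrow BRL, buy DKK at spot, deposit the DKK at 1.34%, and sell the proceeds forward at 0.9256.
Arbitrage profit = |3,231,380.67 − 3,172,102.62| = BRL 59,278.

BRL 59,278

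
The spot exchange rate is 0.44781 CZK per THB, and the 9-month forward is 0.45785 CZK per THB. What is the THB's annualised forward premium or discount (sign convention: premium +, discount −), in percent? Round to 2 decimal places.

T = 9/12 years.
Period premium: (0.45785 − 0.44781)/0.44781 = 0.0224202.
Per annum: 0.0224202 / (9/12) = 0.029894 = 2.99%.

+2.99%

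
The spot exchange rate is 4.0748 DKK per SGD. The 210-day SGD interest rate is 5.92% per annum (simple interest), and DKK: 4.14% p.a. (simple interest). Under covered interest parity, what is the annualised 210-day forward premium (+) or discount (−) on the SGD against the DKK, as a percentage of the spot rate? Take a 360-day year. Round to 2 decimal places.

T = 210/360 years.
F = S · g_DKK/g_SGD = 4.0748 × 1.024150/1.0345333 = 4.0339025.
(F − S)/S ÷ T = (4.0339025 − 4.0748)/4.0748/(210/360) = -0.017206 → -1.72%.

-1.72%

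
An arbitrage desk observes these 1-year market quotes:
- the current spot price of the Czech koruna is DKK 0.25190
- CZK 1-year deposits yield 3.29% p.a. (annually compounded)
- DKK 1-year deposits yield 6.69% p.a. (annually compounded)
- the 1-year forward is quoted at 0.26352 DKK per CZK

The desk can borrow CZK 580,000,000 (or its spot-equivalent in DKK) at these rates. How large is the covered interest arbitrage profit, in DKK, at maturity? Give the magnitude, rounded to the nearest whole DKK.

DKK 1,993,865

T = 1 year.
Invest the CZK and cover forward: 580,000,000 × 1.032900 × 0.26352 = DKK 157,870,088.64.
Convert at spot and invest in DKK: 580,000,000 × 0.25190 × 1.066900 = DKK 155,876,223.80.
The quoted forward overvalues CZK, so borrow DKK, buy CZK at spot, deposit the CZK at 3.29%, and sell the proceeds forward at 0.26352.
Profit = 157,870,088.64 − 155,876,223.80 = DKK 1,993,865.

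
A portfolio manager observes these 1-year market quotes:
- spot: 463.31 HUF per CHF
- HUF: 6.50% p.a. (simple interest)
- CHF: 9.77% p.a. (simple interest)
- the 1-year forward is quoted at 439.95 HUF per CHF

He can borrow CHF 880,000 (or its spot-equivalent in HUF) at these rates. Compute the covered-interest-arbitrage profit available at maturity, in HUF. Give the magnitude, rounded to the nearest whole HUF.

HUF 9,232,991

T = 1 year.
Invest the CHF and cover forward: 880,000 × 1.097700 × 439.95 = HUF 424,981,141.20.
Convert at spot and invest in HUF: 880,000 × 463.31 × 1.065000 = HUF 434,214,132.00.
The quoted forward undervalues CHF, so borrow CHF, convert to HUF at spot, deposit the HUF at 6.50%, and buy CHF forward at 439.95 to cover the loan.
The gap between the two covered legs is HUF 9,232,991.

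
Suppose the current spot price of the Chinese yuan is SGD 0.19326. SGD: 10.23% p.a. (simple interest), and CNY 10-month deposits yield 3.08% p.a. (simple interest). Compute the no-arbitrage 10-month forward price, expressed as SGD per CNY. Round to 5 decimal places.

0.20449

T = 10/12 years.
SGD growth factor: 1 + 0.1023×10/12 = 1.085250.
CNY accumulates by 1 + 0.0308×10/12 = 1.0256667.
Forward (SGD per CNY) = 0.19326 × 1.085250 / 1.0256667 = 0.2044869.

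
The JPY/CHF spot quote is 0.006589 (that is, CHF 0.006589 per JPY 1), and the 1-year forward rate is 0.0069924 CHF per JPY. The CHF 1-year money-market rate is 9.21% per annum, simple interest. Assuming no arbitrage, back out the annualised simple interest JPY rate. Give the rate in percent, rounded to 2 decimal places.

2.91%

T = 1 year.
F/S = 0.0069924/0.006589 = 1.0612233 = (growth of CHF) / (growth of JPY).
The CHF side grows by 1 + 0.0921×1 = 1.092100.
That pins the JPY growth at 1.0290954.
(1.0290954 − 1)/T = 0.029095, i.e. 2.91%.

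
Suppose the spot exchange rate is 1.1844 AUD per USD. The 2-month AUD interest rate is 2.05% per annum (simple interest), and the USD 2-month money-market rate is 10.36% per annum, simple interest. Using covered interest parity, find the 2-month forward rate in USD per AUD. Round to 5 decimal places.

T = 2/12 years.
Growth of 1 AUD over T: 1 + 0.0205×2/12 = 1.0034167.
Growth of 1 USD over T: 1 + 0.1036×2/12 = 1.0172667.
CIP: F = S · (grow AUD)/(grow USD) = 1.1844 × 1.0034167/1.0172667 = 1.168274 AUD per USD.
Invert for USD per AUD: 1 / 1.168274 = 0.85596.

0.85596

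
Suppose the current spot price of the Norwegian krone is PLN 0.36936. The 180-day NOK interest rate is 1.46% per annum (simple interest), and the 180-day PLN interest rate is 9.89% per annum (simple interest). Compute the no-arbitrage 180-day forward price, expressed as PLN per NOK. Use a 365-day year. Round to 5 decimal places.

0.38461

T = 180/365 years.
PLN growth factor: 1 + 0.0989×180/365 = 1.0487726.
NOK growth factor: 1 + 0.0146×180/365 = 1.007200.
Forward (PLN per NOK) = 0.36936 × 1.0487726 / 1.007200 = 0.3846055.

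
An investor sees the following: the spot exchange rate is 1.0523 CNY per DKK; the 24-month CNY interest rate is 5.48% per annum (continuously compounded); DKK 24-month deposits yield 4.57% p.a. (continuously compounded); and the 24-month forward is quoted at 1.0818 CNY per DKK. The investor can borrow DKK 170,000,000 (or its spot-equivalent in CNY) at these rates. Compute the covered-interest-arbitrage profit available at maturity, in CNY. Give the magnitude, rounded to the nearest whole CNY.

CNY 1,894,889

T = 2 years.
Route A — deposit DKK, sell forward: 170,000,000 × 1.09570720049 × 1.0818 = CNY 201,507,128.41.
Route B — convert at spot, deposit CNY: 170,000,000 × 1.0523 × 1.11583164852 = CNY 199,612,239.44.
The quoted forward overvalues DKK, so borrow CNY, buy DKK at spot, deposit the DKK at 4.57%, and sell the proceeds forward at 1.0818.
Profit = 201,507,128.41 − 199,612,239.44 = CNY 1,894,889.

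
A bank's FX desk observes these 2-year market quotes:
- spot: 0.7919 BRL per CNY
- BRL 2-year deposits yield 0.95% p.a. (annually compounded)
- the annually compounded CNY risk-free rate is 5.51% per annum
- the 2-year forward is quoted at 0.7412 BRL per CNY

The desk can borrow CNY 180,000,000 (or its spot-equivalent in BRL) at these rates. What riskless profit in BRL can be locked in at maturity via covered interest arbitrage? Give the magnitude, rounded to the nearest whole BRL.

BRL 3,260,333

T = 2 years.
Route A — deposit CNY, sell forward: 180,000,000 × 1.11323601 × 0.7412 = BRL 148,523,495.51.
Route B — convert at spot, deposit BRL: 180,000,000 × 0.7919 × 1.01909025 = BRL 145,263,162.42.
The quoted forward overvalues CNY, so borrow BRL, buy CNY at spot, deposit the CNY at 5.51%, and sell the proceeds forward at 0.7412.
Profit = 148,523,495.51 − 145,263,162.42 = BRL 3,260,333.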